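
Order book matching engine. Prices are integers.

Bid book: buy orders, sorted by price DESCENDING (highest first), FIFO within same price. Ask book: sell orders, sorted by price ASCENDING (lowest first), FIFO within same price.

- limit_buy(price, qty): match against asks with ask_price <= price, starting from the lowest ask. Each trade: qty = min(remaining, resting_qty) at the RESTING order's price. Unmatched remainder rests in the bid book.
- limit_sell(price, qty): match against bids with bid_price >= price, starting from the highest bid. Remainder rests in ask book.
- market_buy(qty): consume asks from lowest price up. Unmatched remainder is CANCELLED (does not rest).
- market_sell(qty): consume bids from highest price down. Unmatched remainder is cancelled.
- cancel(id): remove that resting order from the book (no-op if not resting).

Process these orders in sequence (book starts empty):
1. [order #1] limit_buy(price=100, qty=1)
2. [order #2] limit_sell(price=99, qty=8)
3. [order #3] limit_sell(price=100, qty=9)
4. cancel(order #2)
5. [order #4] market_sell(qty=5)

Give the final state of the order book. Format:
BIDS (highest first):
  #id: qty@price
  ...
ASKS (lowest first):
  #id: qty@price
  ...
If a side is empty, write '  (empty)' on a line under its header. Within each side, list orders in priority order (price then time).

Answer: BIDS (highest first):
  (empty)
ASKS (lowest first):
  #3: 9@100

Derivation:
After op 1 [order #1] limit_buy(price=100, qty=1): fills=none; bids=[#1:1@100] asks=[-]
After op 2 [order #2] limit_sell(price=99, qty=8): fills=#1x#2:1@100; bids=[-] asks=[#2:7@99]
After op 3 [order #3] limit_sell(price=100, qty=9): fills=none; bids=[-] asks=[#2:7@99 #3:9@100]
After op 4 cancel(order #2): fills=none; bids=[-] asks=[#3:9@100]
After op 5 [order #4] market_sell(qty=5): fills=none; bids=[-] asks=[#3:9@100]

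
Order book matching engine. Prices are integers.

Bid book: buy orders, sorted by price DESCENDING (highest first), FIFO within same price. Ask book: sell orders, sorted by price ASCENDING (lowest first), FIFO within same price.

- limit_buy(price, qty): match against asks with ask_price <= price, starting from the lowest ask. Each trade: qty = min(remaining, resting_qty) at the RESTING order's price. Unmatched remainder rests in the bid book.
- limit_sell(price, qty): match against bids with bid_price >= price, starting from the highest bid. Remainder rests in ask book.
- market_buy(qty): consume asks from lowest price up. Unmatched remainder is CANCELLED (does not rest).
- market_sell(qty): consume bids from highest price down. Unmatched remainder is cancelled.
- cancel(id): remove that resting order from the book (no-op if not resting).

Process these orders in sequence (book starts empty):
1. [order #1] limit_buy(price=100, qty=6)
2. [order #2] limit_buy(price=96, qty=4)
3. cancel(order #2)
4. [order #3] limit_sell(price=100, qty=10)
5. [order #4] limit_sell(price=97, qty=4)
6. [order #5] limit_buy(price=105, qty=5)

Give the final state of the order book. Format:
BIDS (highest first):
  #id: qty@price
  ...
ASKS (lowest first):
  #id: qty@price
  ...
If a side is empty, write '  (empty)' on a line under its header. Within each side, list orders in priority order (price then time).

After op 1 [order #1] limit_buy(price=100, qty=6): fills=none; bids=[#1:6@100] asks=[-]
After op 2 [order #2] limit_buy(price=96, qty=4): fills=none; bids=[#1:6@100 #2:4@96] asks=[-]
After op 3 cancel(order #2): fills=none; bids=[#1:6@100] asks=[-]
After op 4 [order #3] limit_sell(price=100, qty=10): fills=#1x#3:6@100; bids=[-] asks=[#3:4@100]
After op 5 [order #4] limit_sell(price=97, qty=4): fills=none; bids=[-] asks=[#4:4@97 #3:4@100]
After op 6 [order #5] limit_buy(price=105, qty=5): fills=#5x#4:4@97 #5x#3:1@100; bids=[-] asks=[#3:3@100]

Answer: BIDS (highest first):
  (empty)
ASKS (lowest first):
  #3: 3@100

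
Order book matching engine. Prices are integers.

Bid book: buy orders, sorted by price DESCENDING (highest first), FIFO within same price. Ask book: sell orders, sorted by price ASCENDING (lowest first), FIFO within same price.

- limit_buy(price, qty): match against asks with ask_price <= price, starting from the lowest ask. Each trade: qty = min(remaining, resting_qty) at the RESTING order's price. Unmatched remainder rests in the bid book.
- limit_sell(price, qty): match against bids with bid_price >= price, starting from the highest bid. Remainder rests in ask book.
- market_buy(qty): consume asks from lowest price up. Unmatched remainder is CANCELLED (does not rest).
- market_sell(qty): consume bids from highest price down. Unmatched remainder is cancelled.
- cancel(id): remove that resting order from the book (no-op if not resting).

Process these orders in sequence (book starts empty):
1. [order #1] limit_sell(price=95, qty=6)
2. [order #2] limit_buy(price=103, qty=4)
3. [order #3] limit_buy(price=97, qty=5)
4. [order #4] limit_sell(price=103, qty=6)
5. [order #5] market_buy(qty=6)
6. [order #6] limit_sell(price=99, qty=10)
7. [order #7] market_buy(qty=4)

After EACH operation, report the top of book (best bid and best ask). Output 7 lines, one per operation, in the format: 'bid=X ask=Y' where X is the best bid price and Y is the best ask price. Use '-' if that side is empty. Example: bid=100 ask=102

After op 1 [order #1] limit_sell(price=95, qty=6): fills=none; bids=[-] asks=[#1:6@95]
After op 2 [order #2] limit_buy(price=103, qty=4): fills=#2x#1:4@95; bids=[-] asks=[#1:2@95]
After op 3 [order #3] limit_buy(price=97, qty=5): fills=#3x#1:2@95; bids=[#3:3@97] asks=[-]
After op 4 [order #4] limit_sell(price=103, qty=6): fills=none; bids=[#3:3@97] asks=[#4:6@103]
After op 5 [order #5] market_buy(qty=6): fills=#5x#4:6@103; bids=[#3:3@97] asks=[-]
After op 6 [order #6] limit_sell(price=99, qty=10): fills=none; bids=[#3:3@97] asks=[#6:10@99]
After op 7 [order #7] market_buy(qty=4): fills=#7x#6:4@99; bids=[#3:3@97] asks=[#6:6@99]

Answer: bid=- ask=95
bid=- ask=95
bid=97 ask=-
bid=97 ask=103
bid=97 ask=-
bid=97 ask=99
bid=97 ask=99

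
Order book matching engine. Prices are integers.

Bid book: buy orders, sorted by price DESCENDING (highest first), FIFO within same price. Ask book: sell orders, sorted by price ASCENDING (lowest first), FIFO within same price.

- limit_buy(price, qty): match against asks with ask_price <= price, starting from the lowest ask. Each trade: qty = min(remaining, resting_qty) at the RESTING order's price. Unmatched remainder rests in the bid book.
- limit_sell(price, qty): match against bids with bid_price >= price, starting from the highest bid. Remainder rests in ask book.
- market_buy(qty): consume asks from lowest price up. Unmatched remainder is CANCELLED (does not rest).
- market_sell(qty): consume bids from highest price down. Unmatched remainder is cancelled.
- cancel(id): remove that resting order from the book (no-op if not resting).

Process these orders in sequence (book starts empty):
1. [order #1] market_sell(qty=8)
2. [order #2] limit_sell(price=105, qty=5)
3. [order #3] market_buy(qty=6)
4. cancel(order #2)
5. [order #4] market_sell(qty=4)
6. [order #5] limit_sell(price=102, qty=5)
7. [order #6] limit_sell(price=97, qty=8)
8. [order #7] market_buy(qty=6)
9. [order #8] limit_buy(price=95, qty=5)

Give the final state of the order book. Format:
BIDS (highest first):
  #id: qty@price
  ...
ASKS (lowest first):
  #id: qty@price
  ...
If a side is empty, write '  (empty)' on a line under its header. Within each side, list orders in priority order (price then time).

After op 1 [order #1] market_sell(qty=8): fills=none; bids=[-] asks=[-]
After op 2 [order #2] limit_sell(price=105, qty=5): fills=none; bids=[-] asks=[#2:5@105]
After op 3 [order #3] market_buy(qty=6): fills=#3x#2:5@105; bids=[-] asks=[-]
After op 4 cancel(order #2): fills=none; bids=[-] asks=[-]
After op 5 [order #4] market_sell(qty=4): fills=none; bids=[-] asks=[-]
After op 6 [order #5] limit_sell(price=102, qty=5): fills=none; bids=[-] asks=[#5:5@102]
After op 7 [order #6] limit_sell(price=97, qty=8): fills=none; bids=[-] asks=[#6:8@97 #5:5@102]
After op 8 [order #7] market_buy(qty=6): fills=#7x#6:6@97; bids=[-] asks=[#6:2@97 #5:5@102]
After op 9 [order #8] limit_buy(price=95, qty=5): fills=none; bids=[#8:5@95] asks=[#6:2@97 #5:5@102]

Answer: BIDS (highest first):
  #8: 5@95
ASKS (lowest first):
  #6: 2@97
  #5: 5@102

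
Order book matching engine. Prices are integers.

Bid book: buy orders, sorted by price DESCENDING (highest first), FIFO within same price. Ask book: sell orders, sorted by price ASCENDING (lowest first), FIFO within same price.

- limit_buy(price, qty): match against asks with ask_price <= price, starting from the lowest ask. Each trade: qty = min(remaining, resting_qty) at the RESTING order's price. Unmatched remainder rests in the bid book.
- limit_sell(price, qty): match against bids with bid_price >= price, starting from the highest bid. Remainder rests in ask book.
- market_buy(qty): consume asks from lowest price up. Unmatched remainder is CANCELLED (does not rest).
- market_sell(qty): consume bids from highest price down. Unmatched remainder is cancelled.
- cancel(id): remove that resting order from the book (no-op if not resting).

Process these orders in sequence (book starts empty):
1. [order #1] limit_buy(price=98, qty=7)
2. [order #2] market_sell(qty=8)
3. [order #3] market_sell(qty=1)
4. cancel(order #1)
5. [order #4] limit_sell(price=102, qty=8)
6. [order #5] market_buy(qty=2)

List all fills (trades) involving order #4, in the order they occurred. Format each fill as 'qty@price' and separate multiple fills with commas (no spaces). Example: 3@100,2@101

Answer: 2@102

Derivation:
After op 1 [order #1] limit_buy(price=98, qty=7): fills=none; bids=[#1:7@98] asks=[-]
After op 2 [order #2] market_sell(qty=8): fills=#1x#2:7@98; bids=[-] asks=[-]
After op 3 [order #3] market_sell(qty=1): fills=none; bids=[-] asks=[-]
After op 4 cancel(order #1): fills=none; bids=[-] asks=[-]
After op 5 [order #4] limit_sell(price=102, qty=8): fills=none; bids=[-] asks=[#4:8@102]
After op 6 [order #5] market_buy(qty=2): fills=#5x#4:2@102; bids=[-] asks=[#4:6@102]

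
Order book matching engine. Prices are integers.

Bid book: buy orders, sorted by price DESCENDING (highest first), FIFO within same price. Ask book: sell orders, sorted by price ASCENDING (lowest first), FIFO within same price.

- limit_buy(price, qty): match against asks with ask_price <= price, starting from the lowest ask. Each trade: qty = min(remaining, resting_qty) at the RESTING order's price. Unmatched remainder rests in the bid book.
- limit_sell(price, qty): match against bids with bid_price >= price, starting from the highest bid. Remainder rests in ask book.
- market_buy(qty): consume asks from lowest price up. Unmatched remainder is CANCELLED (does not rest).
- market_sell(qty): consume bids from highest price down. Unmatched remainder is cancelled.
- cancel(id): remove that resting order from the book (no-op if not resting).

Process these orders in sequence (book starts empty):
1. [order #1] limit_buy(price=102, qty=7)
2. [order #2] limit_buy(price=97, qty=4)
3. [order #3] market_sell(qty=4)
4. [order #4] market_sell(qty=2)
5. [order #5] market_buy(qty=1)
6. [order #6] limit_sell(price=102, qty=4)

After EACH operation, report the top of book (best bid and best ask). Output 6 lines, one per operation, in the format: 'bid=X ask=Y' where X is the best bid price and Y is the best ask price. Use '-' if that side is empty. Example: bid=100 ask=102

Answer: bid=102 ask=-
bid=102 ask=-
bid=102 ask=-
bid=102 ask=-
bid=102 ask=-
bid=97 ask=102

Derivation:
After op 1 [order #1] limit_buy(price=102, qty=7): fills=none; bids=[#1:7@102] asks=[-]
After op 2 [order #2] limit_buy(price=97, qty=4): fills=none; bids=[#1:7@102 #2:4@97] asks=[-]
After op 3 [order #3] market_sell(qty=4): fills=#1x#3:4@102; bids=[#1:3@102 #2:4@97] asks=[-]
After op 4 [order #4] market_sell(qty=2): fills=#1x#4:2@102; bids=[#1:1@102 #2:4@97] asks=[-]
After op 5 [order #5] market_buy(qty=1): fills=none; bids=[#1:1@102 #2:4@97] asks=[-]
After op 6 [order #6] limit_sell(price=102, qty=4): fills=#1x#6:1@102; bids=[#2:4@97] asks=[#6:3@102]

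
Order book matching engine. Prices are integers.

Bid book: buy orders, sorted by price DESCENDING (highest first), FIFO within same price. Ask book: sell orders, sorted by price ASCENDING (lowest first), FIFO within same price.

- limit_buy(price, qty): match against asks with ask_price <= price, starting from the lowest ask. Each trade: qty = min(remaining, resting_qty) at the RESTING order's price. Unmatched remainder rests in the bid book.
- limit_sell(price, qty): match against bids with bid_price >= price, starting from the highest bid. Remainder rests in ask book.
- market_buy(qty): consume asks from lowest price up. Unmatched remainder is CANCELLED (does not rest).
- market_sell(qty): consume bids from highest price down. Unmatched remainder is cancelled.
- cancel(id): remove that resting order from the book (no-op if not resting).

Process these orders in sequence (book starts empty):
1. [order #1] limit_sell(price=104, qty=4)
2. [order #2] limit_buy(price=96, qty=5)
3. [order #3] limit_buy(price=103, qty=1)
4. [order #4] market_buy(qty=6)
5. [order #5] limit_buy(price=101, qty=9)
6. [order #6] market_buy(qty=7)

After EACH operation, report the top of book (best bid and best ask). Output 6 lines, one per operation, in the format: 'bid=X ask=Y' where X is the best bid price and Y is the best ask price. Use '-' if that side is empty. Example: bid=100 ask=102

Answer: bid=- ask=104
bid=96 ask=104
bid=103 ask=104
bid=103 ask=-
bid=103 ask=-
bid=103 ask=-

Derivation:
After op 1 [order #1] limit_sell(price=104, qty=4): fills=none; bids=[-] asks=[#1:4@104]
After op 2 [order #2] limit_buy(price=96, qty=5): fills=none; bids=[#2:5@96] asks=[#1:4@104]
After op 3 [order #3] limit_buy(price=103, qty=1): fills=none; bids=[#3:1@103 #2:5@96] asks=[#1:4@104]
After op 4 [order #4] market_buy(qty=6): fills=#4x#1:4@104; bids=[#3:1@103 #2:5@96] asks=[-]
After op 5 [order #5] limit_buy(price=101, qty=9): fills=none; bids=[#3:1@103 #5:9@101 #2:5@96] asks=[-]
After op 6 [order #6] market_buy(qty=7): fills=none; bids=[#3:1@103 #5:9@101 #2:5@96] asks=[-]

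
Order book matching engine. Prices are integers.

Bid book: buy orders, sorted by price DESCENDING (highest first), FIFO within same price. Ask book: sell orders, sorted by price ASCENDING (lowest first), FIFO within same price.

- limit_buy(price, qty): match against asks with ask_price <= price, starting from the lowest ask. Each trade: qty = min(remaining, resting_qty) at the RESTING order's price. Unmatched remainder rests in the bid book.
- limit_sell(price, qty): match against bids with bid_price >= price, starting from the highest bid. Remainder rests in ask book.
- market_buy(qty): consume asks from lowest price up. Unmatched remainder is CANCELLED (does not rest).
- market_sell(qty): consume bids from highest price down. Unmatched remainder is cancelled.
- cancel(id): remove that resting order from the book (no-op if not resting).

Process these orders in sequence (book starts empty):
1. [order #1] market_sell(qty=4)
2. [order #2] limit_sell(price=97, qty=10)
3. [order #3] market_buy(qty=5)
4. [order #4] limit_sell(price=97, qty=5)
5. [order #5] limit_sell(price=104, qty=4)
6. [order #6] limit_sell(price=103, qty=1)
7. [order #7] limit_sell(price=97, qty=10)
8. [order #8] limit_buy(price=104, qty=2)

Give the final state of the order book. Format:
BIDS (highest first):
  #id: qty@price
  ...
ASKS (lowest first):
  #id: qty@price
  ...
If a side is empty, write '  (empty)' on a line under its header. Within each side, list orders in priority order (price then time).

After op 1 [order #1] market_sell(qty=4): fills=none; bids=[-] asks=[-]
After op 2 [order #2] limit_sell(price=97, qty=10): fills=none; bids=[-] asks=[#2:10@97]
After op 3 [order #3] market_buy(qty=5): fills=#3x#2:5@97; bids=[-] asks=[#2:5@97]
After op 4 [order #4] limit_sell(price=97, qty=5): fills=none; bids=[-] asks=[#2:5@97 #4:5@97]
After op 5 [order #5] limit_sell(price=104, qty=4): fills=none; bids=[-] asks=[#2:5@97 #4:5@97 #5:4@104]
After op 6 [order #6] limit_sell(price=103, qty=1): fills=none; bids=[-] asks=[#2:5@97 #4:5@97 #6:1@103 #5:4@104]
After op 7 [order #7] limit_sell(price=97, qty=10): fills=none; bids=[-] asks=[#2:5@97 #4:5@97 #7:10@97 #6:1@103 #5:4@104]
After op 8 [order #8] limit_buy(price=104, qty=2): fills=#8x#2:2@97; bids=[-] asks=[#2:3@97 #4:5@97 #7:10@97 #6:1@103 #5:4@104]

Answer: BIDS (highest first):
  (empty)
ASKS (lowest first):
  #2: 3@97
  #4: 5@97
  #7: 10@97
  #6: 1@103
  #5: 4@104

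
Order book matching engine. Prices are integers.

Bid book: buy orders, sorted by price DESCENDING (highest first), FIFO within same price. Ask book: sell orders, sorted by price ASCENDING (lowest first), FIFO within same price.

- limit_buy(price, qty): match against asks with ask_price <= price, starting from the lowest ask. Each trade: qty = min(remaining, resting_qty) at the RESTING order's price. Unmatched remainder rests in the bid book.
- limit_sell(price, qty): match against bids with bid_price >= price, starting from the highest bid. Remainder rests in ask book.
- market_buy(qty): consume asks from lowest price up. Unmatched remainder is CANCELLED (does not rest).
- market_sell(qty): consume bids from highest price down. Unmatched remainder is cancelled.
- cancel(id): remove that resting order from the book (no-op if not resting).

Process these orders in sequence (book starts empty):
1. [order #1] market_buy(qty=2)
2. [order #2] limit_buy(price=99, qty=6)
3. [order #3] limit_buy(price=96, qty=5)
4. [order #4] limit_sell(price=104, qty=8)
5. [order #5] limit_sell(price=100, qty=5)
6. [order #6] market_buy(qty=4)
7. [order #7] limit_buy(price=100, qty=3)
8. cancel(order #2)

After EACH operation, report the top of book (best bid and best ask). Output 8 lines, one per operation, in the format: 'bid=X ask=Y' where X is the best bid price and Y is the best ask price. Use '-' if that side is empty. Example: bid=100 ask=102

After op 1 [order #1] market_buy(qty=2): fills=none; bids=[-] asks=[-]
After op 2 [order #2] limit_buy(price=99, qty=6): fills=none; bids=[#2:6@99] asks=[-]
After op 3 [order #3] limit_buy(price=96, qty=5): fills=none; bids=[#2:6@99 #3:5@96] asks=[-]
After op 4 [order #4] limit_sell(price=104, qty=8): fills=none; bids=[#2:6@99 #3:5@96] asks=[#4:8@104]
After op 5 [order #5] limit_sell(price=100, qty=5): fills=none; bids=[#2:6@99 #3:5@96] asks=[#5:5@100 #4:8@104]
After op 6 [order #6] market_buy(qty=4): fills=#6x#5:4@100; bids=[#2:6@99 #3:5@96] asks=[#5:1@100 #4:8@104]
After op 7 [order #7] limit_buy(price=100, qty=3): fills=#7x#5:1@100; bids=[#7:2@100 #2:6@99 #3:5@96] asks=[#4:8@104]
After op 8 cancel(order #2): fills=none; bids=[#7:2@100 #3:5@96] asks=[#4:8@104]

Answer: bid=- ask=-
bid=99 ask=-
bid=99 ask=-
bid=99 ask=104
bid=99 ask=100
bid=99 ask=100
bid=100 ask=104
bid=100 ask=104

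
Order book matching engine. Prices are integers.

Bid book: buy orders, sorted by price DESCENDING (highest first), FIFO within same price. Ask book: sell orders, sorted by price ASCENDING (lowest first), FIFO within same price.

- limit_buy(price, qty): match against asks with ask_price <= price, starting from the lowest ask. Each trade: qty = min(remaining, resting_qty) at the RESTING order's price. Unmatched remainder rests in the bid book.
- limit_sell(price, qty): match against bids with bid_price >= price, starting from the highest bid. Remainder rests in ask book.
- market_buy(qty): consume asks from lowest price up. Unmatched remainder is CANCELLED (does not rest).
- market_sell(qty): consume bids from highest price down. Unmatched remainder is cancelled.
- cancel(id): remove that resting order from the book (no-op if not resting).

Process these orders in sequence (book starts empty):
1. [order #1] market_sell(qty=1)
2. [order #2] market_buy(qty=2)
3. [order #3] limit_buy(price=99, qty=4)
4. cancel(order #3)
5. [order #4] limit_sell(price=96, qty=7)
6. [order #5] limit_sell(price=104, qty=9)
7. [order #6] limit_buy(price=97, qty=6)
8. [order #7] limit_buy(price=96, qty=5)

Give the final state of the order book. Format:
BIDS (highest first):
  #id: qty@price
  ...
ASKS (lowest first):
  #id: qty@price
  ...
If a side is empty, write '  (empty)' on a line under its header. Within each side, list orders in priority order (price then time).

After op 1 [order #1] market_sell(qty=1): fills=none; bids=[-] asks=[-]
After op 2 [order #2] market_buy(qty=2): fills=none; bids=[-] asks=[-]
After op 3 [order #3] limit_buy(price=99, qty=4): fills=none; bids=[#3:4@99] asks=[-]
After op 4 cancel(order #3): fills=none; bids=[-] asks=[-]
After op 5 [order #4] limit_sell(price=96, qty=7): fills=none; bids=[-] asks=[#4:7@96]
After op 6 [order #5] limit_sell(price=104, qty=9): fills=none; bids=[-] asks=[#4:7@96 #5:9@104]
After op 7 [order #6] limit_buy(price=97, qty=6): fills=#6x#4:6@96; bids=[-] asks=[#4:1@96 #5:9@104]
After op 8 [order #7] limit_buy(price=96, qty=5): fills=#7x#4:1@96; bids=[#7:4@96] asks=[#5:9@104]

Answer: BIDS (highest first):
  #7: 4@96
ASKS (lowest first):
  #5: 9@104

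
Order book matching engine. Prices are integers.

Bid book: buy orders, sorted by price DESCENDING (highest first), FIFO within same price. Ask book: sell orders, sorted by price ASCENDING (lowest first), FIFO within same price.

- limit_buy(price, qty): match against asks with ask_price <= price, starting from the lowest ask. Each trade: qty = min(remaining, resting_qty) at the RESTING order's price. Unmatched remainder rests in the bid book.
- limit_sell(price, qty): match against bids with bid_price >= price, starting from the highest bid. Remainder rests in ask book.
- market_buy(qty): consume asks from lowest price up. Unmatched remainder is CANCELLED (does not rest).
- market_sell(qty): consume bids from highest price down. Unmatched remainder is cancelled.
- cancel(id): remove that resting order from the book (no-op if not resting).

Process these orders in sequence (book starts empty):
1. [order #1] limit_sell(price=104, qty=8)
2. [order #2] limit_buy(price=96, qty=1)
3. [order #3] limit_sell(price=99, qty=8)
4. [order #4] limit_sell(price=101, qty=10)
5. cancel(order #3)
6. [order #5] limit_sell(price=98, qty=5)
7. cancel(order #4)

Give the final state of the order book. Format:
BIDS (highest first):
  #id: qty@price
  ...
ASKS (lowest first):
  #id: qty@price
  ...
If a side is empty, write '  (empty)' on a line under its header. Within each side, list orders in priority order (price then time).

Answer: BIDS (highest first):
  #2: 1@96
ASKS (lowest first):
  #5: 5@98
  #1: 8@104

Derivation:
After op 1 [order #1] limit_sell(price=104, qty=8): fills=none; bids=[-] asks=[#1:8@104]
After op 2 [order #2] limit_buy(price=96, qty=1): fills=none; bids=[#2:1@96] asks=[#1:8@104]
After op 3 [order #3] limit_sell(price=99, qty=8): fills=none; bids=[#2:1@96] asks=[#3:8@99 #1:8@104]
After op 4 [order #4] limit_sell(price=101, qty=10): fills=none; bids=[#2:1@96] asks=[#3:8@99 #4:10@101 #1:8@104]
After op 5 cancel(order #3): fills=none; bids=[#2:1@96] asks=[#4:10@101 #1:8@104]
After op 6 [order #5] limit_sell(price=98, qty=5): fills=none; bids=[#2:1@96] asks=[#5:5@98 #4:10@101 #1:8@104]
After op 7 cancel(order #4): fills=none; bids=[#2:1@96] asks=[#5:5@98 #1:8@104]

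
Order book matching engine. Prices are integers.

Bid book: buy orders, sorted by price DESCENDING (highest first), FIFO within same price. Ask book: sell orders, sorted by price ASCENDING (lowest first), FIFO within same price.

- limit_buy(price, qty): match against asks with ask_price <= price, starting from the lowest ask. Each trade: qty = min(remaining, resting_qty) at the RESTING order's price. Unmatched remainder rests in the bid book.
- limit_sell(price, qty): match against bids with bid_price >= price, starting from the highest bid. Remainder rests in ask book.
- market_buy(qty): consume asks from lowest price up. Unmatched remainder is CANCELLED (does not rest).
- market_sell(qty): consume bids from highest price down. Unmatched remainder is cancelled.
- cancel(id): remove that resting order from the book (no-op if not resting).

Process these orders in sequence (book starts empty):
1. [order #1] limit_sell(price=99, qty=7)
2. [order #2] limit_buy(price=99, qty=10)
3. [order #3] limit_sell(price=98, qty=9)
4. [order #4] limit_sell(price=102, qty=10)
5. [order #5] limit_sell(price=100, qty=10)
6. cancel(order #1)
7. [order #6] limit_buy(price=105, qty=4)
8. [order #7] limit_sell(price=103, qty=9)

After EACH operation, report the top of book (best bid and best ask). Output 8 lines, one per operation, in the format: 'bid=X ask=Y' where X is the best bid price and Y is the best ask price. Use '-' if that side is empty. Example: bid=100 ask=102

After op 1 [order #1] limit_sell(price=99, qty=7): fills=none; bids=[-] asks=[#1:7@99]
After op 2 [order #2] limit_buy(price=99, qty=10): fills=#2x#1:7@99; bids=[#2:3@99] asks=[-]
After op 3 [order #3] limit_sell(price=98, qty=9): fills=#2x#3:3@99; bids=[-] asks=[#3:6@98]
After op 4 [order #4] limit_sell(price=102, qty=10): fills=none; bids=[-] asks=[#3:6@98 #4:10@102]
After op 5 [order #5] limit_sell(price=100, qty=10): fills=none; bids=[-] asks=[#3:6@98 #5:10@100 #4:10@102]
After op 6 cancel(order #1): fills=none; bids=[-] asks=[#3:6@98 #5:10@100 #4:10@102]
After op 7 [order #6] limit_buy(price=105, qty=4): fills=#6x#3:4@98; bids=[-] asks=[#3:2@98 #5:10@100 #4:10@102]
After op 8 [order #7] limit_sell(price=103, qty=9): fills=none; bids=[-] asks=[#3:2@98 #5:10@100 #4:10@102 #7:9@103]

Answer: bid=- ask=99
bid=99 ask=-
bid=- ask=98
bid=- ask=98
bid=- ask=98
bid=- ask=98
bid=- ask=98
bid=- ask=98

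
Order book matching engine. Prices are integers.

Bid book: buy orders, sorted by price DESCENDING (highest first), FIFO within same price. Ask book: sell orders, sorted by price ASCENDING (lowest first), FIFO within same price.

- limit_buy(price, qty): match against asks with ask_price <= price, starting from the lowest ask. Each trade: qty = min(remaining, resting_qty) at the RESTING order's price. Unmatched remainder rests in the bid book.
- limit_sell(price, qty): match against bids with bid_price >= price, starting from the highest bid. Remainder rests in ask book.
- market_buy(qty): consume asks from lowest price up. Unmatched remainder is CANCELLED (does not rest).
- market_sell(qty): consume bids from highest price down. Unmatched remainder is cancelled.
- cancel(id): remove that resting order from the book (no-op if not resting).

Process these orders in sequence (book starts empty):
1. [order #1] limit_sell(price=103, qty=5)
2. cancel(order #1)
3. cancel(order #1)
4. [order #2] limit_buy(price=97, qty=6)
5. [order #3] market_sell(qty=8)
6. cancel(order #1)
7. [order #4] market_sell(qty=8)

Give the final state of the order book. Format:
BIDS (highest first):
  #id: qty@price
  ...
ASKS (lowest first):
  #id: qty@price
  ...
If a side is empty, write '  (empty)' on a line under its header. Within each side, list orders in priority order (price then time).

Answer: BIDS (highest first):
  (empty)
ASKS (lowest first):
  (empty)

Derivation:
After op 1 [order #1] limit_sell(price=103, qty=5): fills=none; bids=[-] asks=[#1:5@103]
After op 2 cancel(order #1): fills=none; bids=[-] asks=[-]
After op 3 cancel(order #1): fills=none; bids=[-] asks=[-]
After op 4 [order #2] limit_buy(price=97, qty=6): fills=none; bids=[#2:6@97] asks=[-]
After op 5 [order #3] market_sell(qty=8): fills=#2x#3:6@97; bids=[-] asks=[-]
After op 6 cancel(order #1): fills=none; bids=[-] asks=[-]
After op 7 [order #4] market_sell(qty=8): fills=none; bids=[-] asks=[-]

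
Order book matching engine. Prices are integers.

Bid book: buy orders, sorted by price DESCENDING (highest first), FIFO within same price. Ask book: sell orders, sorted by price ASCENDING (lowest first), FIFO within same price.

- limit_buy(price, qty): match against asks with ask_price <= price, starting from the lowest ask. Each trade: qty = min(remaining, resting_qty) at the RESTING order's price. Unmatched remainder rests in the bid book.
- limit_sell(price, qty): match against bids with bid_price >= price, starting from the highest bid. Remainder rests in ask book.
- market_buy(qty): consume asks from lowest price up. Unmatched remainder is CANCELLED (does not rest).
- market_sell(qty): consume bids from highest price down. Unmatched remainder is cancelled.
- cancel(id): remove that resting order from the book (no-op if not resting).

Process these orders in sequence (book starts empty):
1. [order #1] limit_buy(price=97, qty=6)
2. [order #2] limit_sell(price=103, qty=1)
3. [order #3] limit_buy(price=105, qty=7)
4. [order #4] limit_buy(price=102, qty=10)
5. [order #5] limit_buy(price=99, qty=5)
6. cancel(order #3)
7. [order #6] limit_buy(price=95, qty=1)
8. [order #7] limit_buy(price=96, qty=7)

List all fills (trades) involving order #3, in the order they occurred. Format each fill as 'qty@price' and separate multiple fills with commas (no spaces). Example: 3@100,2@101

Answer: 1@103

Derivation:
After op 1 [order #1] limit_buy(price=97, qty=6): fills=none; bids=[#1:6@97] asks=[-]
After op 2 [order #2] limit_sell(price=103, qty=1): fills=none; bids=[#1:6@97] asks=[#2:1@103]
After op 3 [order #3] limit_buy(price=105, qty=7): fills=#3x#2:1@103; bids=[#3:6@105 #1:6@97] asks=[-]
After op 4 [order #4] limit_buy(price=102, qty=10): fills=none; bids=[#3:6@105 #4:10@102 #1:6@97] asks=[-]
After op 5 [order #5] limit_buy(price=99, qty=5): fills=none; bids=[#3:6@105 #4:10@102 #5:5@99 #1:6@97] asks=[-]
After op 6 cancel(order #3): fills=none; bids=[#4:10@102 #5:5@99 #1:6@97] asks=[-]
After op 7 [order #6] limit_buy(price=95, qty=1): fills=none; bids=[#4:10@102 #5:5@99 #1:6@97 #6:1@95] asks=[-]
After op 8 [order #7] limit_buy(price=96, qty=7): fills=none; bids=[#4:10@102 #5:5@99 #1:6@97 #7:7@96 #6:1@95] asks=[-]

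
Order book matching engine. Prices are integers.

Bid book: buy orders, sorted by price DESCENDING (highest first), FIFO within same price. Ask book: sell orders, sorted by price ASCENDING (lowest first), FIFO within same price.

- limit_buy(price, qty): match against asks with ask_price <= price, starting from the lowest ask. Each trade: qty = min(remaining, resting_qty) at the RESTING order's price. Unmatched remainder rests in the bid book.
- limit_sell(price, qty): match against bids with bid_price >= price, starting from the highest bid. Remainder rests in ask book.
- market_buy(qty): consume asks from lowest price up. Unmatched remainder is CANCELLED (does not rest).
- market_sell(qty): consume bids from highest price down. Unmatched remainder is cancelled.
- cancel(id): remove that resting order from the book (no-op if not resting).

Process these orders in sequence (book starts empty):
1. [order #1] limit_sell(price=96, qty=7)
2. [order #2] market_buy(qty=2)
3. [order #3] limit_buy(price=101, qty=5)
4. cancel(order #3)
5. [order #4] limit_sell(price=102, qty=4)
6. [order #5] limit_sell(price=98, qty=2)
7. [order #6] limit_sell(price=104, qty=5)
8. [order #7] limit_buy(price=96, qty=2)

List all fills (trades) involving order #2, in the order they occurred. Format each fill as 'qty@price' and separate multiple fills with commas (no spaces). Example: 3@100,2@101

Answer: 2@96

Derivation:
After op 1 [order #1] limit_sell(price=96, qty=7): fills=none; bids=[-] asks=[#1:7@96]
After op 2 [order #2] market_buy(qty=2): fills=#2x#1:2@96; bids=[-] asks=[#1:5@96]
After op 3 [order #3] limit_buy(price=101, qty=5): fills=#3x#1:5@96; bids=[-] asks=[-]
After op 4 cancel(order #3): fills=none; bids=[-] asks=[-]
After op 5 [order #4] limit_sell(price=102, qty=4): fills=none; bids=[-] asks=[#4:4@102]
After op 6 [order #5] limit_sell(price=98, qty=2): fills=none; bids=[-] asks=[#5:2@98 #4:4@102]
After op 7 [order #6] limit_sell(price=104, qty=5): fills=none; bids=[-] asks=[#5:2@98 #4:4@102 #6:5@104]
After op 8 [order #7] limit_buy(price=96, qty=2): fills=none; bids=[#7:2@96] asks=[#5:2@98 #4:4@102 #6:5@104]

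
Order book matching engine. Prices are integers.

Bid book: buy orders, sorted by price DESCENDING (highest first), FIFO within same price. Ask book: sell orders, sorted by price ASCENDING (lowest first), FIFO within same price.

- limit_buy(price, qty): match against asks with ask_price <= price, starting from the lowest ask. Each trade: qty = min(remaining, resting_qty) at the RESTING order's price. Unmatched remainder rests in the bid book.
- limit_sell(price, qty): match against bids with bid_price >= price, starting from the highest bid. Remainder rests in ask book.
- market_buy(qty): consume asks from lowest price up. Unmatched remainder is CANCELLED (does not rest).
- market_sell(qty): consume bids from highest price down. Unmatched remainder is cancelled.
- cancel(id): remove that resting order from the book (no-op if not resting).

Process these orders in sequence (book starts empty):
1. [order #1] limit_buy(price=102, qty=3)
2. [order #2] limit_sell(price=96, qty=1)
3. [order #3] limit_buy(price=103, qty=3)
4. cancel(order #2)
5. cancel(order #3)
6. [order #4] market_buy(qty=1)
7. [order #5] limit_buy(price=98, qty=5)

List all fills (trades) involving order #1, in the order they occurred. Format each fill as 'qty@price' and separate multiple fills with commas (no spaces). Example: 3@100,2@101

After op 1 [order #1] limit_buy(price=102, qty=3): fills=none; bids=[#1:3@102] asks=[-]
After op 2 [order #2] limit_sell(price=96, qty=1): fills=#1x#2:1@102; bids=[#1:2@102] asks=[-]
After op 3 [order #3] limit_buy(price=103, qty=3): fills=none; bids=[#3:3@103 #1:2@102] asks=[-]
After op 4 cancel(order #2): fills=none; bids=[#3:3@103 #1:2@102] asks=[-]
After op 5 cancel(order #3): fills=none; bids=[#1:2@102] asks=[-]
After op 6 [order #4] market_buy(qty=1): fills=none; bids=[#1:2@102] asks=[-]
After op 7 [order #5] limit_buy(price=98, qty=5): fills=none; bids=[#1:2@102 #5:5@98] asks=[-]

Answer: 1@102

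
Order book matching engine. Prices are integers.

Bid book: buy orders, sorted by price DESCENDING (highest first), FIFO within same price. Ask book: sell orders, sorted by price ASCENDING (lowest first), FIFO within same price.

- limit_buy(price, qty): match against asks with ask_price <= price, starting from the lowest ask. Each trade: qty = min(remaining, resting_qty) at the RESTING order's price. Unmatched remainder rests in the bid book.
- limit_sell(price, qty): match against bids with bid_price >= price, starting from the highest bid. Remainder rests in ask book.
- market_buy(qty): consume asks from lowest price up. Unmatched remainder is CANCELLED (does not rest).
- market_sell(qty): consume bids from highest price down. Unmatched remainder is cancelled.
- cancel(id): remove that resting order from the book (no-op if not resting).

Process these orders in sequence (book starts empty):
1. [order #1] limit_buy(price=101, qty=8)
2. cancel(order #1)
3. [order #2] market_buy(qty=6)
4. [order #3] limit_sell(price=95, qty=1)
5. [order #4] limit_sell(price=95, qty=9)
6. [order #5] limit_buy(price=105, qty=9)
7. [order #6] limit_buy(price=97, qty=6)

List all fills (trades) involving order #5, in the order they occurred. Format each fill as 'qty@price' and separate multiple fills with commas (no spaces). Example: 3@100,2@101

Answer: 1@95,8@95

Derivation:
After op 1 [order #1] limit_buy(price=101, qty=8): fills=none; bids=[#1:8@101] asks=[-]
After op 2 cancel(order #1): fills=none; bids=[-] asks=[-]
After op 3 [order #2] market_buy(qty=6): fills=none; bids=[-] asks=[-]
After op 4 [order #3] limit_sell(price=95, qty=1): fills=none; bids=[-] asks=[#3:1@95]
After op 5 [order #4] limit_sell(price=95, qty=9): fills=none; bids=[-] asks=[#3:1@95 #4:9@95]
After op 6 [order #5] limit_buy(price=105, qty=9): fills=#5x#3:1@95 #5x#4:8@95; bids=[-] asks=[#4:1@95]
After op 7 [order #6] limit_buy(price=97, qty=6): fills=#6x#4:1@95; bids=[#6:5@97] asks=[-]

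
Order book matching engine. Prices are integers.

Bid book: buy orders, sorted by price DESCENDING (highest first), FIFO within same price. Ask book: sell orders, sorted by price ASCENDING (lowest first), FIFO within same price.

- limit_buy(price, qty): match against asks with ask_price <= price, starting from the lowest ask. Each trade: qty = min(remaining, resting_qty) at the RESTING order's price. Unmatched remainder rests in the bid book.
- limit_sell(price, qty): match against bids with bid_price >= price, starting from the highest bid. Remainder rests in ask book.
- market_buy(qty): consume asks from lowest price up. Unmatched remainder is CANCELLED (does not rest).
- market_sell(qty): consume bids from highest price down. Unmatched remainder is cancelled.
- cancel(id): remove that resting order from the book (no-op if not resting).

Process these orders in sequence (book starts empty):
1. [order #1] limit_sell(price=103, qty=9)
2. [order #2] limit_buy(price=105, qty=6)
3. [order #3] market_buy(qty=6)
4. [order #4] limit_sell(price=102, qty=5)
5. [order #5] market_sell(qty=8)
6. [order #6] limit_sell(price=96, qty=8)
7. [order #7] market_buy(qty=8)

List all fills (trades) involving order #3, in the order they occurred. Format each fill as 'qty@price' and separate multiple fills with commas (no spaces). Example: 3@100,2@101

After op 1 [order #1] limit_sell(price=103, qty=9): fills=none; bids=[-] asks=[#1:9@103]
After op 2 [order #2] limit_buy(price=105, qty=6): fills=#2x#1:6@103; bids=[-] asks=[#1:3@103]
After op 3 [order #3] market_buy(qty=6): fills=#3x#1:3@103; bids=[-] asks=[-]
After op 4 [order #4] limit_sell(price=102, qty=5): fills=none; bids=[-] asks=[#4:5@102]
After op 5 [order #5] market_sell(qty=8): fills=none; bids=[-] asks=[#4:5@102]
After op 6 [order #6] limit_sell(price=96, qty=8): fills=none; bids=[-] asks=[#6:8@96 #4:5@102]
After op 7 [order #7] market_buy(qty=8): fills=#7x#6:8@96; bids=[-] asks=[#4:5@102]

Answer: 3@103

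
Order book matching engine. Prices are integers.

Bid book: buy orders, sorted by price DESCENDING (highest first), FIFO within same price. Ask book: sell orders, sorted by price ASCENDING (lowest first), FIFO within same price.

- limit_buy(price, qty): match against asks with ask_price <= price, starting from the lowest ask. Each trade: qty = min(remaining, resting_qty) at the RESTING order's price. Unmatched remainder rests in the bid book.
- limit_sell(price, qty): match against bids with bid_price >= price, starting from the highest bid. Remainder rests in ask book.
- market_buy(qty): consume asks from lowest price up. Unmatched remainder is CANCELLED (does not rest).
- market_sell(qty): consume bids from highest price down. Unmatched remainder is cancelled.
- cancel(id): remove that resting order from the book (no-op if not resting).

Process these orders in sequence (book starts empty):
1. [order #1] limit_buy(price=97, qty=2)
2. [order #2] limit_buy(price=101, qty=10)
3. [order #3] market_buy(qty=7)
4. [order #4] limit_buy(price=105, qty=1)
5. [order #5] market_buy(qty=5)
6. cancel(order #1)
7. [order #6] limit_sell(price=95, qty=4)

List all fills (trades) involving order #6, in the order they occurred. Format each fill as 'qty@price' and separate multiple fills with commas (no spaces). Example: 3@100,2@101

After op 1 [order #1] limit_buy(price=97, qty=2): fills=none; bids=[#1:2@97] asks=[-]
After op 2 [order #2] limit_buy(price=101, qty=10): fills=none; bids=[#2:10@101 #1:2@97] asks=[-]
After op 3 [order #3] market_buy(qty=7): fills=none; bids=[#2:10@101 #1:2@97] asks=[-]
After op 4 [order #4] limit_buy(price=105, qty=1): fills=none; bids=[#4:1@105 #2:10@101 #1:2@97] asks=[-]
After op 5 [order #5] market_buy(qty=5): fills=none; bids=[#4:1@105 #2:10@101 #1:2@97] asks=[-]
After op 6 cancel(order #1): fills=none; bids=[#4:1@105 #2:10@101] asks=[-]
After op 7 [order #6] limit_sell(price=95, qty=4): fills=#4x#6:1@105 #2x#6:3@101; bids=[#2:7@101] asks=[-]

Answer: 1@105,3@101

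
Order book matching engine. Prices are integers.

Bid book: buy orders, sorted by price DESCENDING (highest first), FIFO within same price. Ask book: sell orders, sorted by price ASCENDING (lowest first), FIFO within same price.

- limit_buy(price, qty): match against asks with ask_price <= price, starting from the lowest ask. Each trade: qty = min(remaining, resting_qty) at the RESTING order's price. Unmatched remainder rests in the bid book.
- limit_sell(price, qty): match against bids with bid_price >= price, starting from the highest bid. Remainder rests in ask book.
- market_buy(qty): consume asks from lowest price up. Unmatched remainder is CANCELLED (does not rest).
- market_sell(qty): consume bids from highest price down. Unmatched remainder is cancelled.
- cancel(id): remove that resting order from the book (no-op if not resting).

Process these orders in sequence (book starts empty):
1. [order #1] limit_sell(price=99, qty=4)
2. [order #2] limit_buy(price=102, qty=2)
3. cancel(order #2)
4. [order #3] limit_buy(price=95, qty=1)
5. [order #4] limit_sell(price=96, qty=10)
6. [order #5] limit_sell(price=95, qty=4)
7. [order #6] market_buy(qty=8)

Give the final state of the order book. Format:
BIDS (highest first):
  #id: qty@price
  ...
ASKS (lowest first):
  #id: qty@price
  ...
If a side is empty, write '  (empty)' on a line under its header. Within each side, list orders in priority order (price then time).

After op 1 [order #1] limit_sell(price=99, qty=4): fills=none; bids=[-] asks=[#1:4@99]
After op 2 [order #2] limit_buy(price=102, qty=2): fills=#2x#1:2@99; bids=[-] asks=[#1:2@99]
After op 3 cancel(order #2): fills=none; bids=[-] asks=[#1:2@99]
After op 4 [order #3] limit_buy(price=95, qty=1): fills=none; bids=[#3:1@95] asks=[#1:2@99]
After op 5 [order #4] limit_sell(price=96, qty=10): fills=none; bids=[#3:1@95] asks=[#4:10@96 #1:2@99]
After op 6 [order #5] limit_sell(price=95, qty=4): fills=#3x#5:1@95; bids=[-] asks=[#5:3@95 #4:10@96 #1:2@99]
After op 7 [order #6] market_buy(qty=8): fills=#6x#5:3@95 #6x#4:5@96; bids=[-] asks=[#4:5@96 #1:2@99]

Answer: BIDS (highest first):
  (empty)
ASKS (lowest first):
  #4: 5@96
  #1: 2@99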